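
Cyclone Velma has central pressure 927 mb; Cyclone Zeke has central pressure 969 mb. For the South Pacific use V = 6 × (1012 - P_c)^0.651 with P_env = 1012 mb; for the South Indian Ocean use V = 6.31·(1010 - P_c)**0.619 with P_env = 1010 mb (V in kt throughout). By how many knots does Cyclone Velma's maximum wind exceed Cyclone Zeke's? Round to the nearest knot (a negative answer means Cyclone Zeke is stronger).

45 kt

Cyclone Velma: ΔP = 85; V ≈ 6 × 85^0.651 ≈ 108.19 kt.
Cyclone Zeke: ΔP = 41; V ≈ 6.31 × 41^0.619 ≈ 62.86 kt.
Difference ≈ 108.19 − 62.86 = 45.33 → 45 kt.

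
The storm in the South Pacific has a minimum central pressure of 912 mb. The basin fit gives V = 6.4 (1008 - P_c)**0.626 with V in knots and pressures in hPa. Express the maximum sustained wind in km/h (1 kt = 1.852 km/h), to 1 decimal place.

206.4 km/h

ΔP = 1008 − 912 = 96 mb.
V ≈ 6.4 × 96^0.626 = 6.4 × 17.414 ≈ 111.450 kt.
111.450 × 1.852 ≈ 206.41 km/h → 206.4 km/h.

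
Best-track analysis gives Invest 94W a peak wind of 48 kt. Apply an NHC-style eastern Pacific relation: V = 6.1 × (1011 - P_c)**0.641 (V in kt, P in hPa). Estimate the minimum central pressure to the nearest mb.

ΔP = (V / 6.1)^(1/0.641) = (48/6.1)^1.560.
48/6.1 = 7.869; 7.869^1.560 ≈ 24.98 mb.
P_c = 1011 − 24.98 = 986.02 ≈ 986 mb.

986 mb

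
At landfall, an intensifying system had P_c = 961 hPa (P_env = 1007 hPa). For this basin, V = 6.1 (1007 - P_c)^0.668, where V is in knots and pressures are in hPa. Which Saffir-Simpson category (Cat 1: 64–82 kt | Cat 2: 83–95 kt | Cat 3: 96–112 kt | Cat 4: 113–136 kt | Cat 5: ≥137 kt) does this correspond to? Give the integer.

1

ΔP = 1007 − 961 = 46 hPa.
V ≈ 6.1 × 46^0.668 = 6.1 × 12.90 ≈ 79 kt.
79 kt falls in the Category 1 band.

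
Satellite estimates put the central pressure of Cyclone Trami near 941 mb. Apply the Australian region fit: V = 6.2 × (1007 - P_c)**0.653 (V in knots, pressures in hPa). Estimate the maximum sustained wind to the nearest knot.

96 kt

ΔP = 1007 − 941 = 66 mb.
66^0.653 ≈ 15.423.
V ≈ 6.2 × 15.423 ≈ 95.6 kt.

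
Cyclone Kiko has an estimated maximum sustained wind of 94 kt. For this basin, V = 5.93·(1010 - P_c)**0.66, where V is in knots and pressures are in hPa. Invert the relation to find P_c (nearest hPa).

944 hPa

ΔP = (V / 5.93)^(1/0.66) = (94/5.93)^1.515.
94/5.93 = 15.852; 15.852^1.515 ≈ 65.81 hPa.
P_c = 1010 − 65.81 = 944.19 ≈ 944 hPa.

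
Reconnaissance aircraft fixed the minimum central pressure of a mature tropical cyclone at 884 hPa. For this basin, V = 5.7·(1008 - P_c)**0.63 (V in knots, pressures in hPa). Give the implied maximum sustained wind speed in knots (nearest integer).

119 kt

ΔP = 1008 − 884 = 124 hPa.
124^0.63 ≈ 20.838.
V ≈ 5.7 × 20.838 ≈ 118.8 kt.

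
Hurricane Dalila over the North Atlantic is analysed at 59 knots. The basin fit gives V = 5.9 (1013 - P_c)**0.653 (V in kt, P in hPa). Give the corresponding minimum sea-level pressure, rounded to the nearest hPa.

ΔP = (V / 5.9)^(1/0.653) = (59/5.9)^1.531.
59/5.9 = 10.000; 10.000^1.531 ≈ 33.99 hPa.
P_c = 1013 − 33.99 = 979.01 ≈ 979 hPa.

979 hPa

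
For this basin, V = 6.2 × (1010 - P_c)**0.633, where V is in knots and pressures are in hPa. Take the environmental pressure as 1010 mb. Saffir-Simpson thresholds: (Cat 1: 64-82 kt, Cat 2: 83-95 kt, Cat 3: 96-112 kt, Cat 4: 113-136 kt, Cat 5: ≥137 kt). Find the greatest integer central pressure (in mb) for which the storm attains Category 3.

934 mb

Category 3 begins at V = 96 kt.
Required ΔP = (96/6.2)^(1/0.633) = 15.484^1.580 ≈ 75.81 mb.
P_c ≤ 1010 − 75.81 = 934.19, so the highest integer P_c is 934 mb.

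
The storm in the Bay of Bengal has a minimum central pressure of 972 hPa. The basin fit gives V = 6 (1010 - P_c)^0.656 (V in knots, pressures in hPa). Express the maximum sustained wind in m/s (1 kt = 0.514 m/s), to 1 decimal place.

33.5 m/s

ΔP = 1010 − 972 = 38 hPa.
V ≈ 6 × 38^0.656 = 6 × 10.873 ≈ 65.236 kt.
65.236 × 0.514 ≈ 33.53 m/s → 33.5 m/s.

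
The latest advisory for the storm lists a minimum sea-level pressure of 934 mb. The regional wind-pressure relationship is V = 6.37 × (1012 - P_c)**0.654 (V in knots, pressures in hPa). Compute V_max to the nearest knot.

110 kt

ΔP = 1012 − 934 = 78 mb.
78^0.654 ≈ 17.275.
V ≈ 6.37 × 17.275 ≈ 110.0 kt.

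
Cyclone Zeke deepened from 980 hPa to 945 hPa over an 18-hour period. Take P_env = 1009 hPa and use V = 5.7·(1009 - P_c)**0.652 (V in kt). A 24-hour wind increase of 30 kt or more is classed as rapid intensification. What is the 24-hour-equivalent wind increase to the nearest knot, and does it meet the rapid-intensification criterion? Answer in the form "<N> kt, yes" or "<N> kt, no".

46 kt, yes

V₁: ΔP = 29, V ≈ 5.7 × 29^0.652 ≈ 51.21 kt.
V₂: ΔP = 64, V ≈ 5.7 × 64^0.652 ≈ 85.80 kt.
ΔV over 18 h = 34.59 kt → 24 h equivalent = 34.59 × 24/18 ≈ 46.12 kt.
46 kt ≥ 30 kt ⇒ rapid intensification.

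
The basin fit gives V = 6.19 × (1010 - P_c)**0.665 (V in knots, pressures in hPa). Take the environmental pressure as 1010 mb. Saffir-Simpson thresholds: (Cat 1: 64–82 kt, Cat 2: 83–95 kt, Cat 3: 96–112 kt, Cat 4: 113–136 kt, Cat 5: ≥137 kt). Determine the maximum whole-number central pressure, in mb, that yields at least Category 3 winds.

Category 3 begins at V = 96 kt.
Required ΔP = (96/6.19)^(1/0.665) = 15.509^1.504 ≈ 61.71 mb.
P_c ≤ 1010 − 61.71 = 948.29, so the highest integer P_c is 948 mb.

948 mb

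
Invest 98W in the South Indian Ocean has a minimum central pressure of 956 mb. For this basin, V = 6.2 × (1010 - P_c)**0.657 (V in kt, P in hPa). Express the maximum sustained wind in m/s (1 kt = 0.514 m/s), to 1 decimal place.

ΔP = 1010 − 956 = 54 mb.
V ≈ 6.2 × 54^0.657 = 6.2 × 13.746 ≈ 85.226 kt.
85.226 × 0.514 ≈ 43.81 m/s → 43.8 m/s.

43.8 m/s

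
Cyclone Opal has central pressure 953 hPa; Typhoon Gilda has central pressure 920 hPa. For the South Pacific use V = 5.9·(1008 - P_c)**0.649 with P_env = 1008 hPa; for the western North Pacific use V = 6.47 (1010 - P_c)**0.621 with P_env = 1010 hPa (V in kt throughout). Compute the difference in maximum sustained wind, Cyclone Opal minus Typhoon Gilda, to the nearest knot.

-26 kt

Cyclone Opal: ΔP = 55; V ≈ 5.9 × 55^0.649 ≈ 79.50 kt.
Typhoon Gilda: ΔP = 90; V ≈ 6.47 × 90^0.621 ≈ 105.80 kt.
Difference ≈ 79.50 − 105.80 = -26.30 → -26 kt.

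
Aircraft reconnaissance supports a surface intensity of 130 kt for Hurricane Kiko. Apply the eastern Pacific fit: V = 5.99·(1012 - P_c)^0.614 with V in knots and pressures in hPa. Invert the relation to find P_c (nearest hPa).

862 hPa

ΔP = (V / 5.99)^(1/0.614) = (130/5.99)^1.629.
130/5.99 = 21.703; 21.703^1.629 ≈ 150.22 hPa.
P_c = 1012 − 150.22 = 861.78 ≈ 862 hPa.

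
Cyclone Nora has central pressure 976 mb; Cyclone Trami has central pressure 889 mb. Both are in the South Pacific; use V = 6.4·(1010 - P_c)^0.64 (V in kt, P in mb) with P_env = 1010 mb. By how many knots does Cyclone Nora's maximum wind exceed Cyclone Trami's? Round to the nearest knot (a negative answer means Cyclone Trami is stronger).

Cyclone Nora: ΔP = 34; V ≈ 6.4 × 34^0.64 ≈ 61.14 kt.
Cyclone Trami: ΔP = 121; V ≈ 6.4 × 121^0.64 ≈ 137.77 kt.
Difference ≈ 61.14 − 137.77 = -76.63 → -77 kt.

-77 kt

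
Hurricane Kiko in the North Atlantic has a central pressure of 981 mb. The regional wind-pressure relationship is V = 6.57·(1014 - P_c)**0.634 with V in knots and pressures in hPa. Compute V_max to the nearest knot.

60 kt

ΔP = 1014 − 981 = 33 mb.
33^0.634 ≈ 9.178.
V ≈ 6.57 × 9.178 ≈ 60.3 kt.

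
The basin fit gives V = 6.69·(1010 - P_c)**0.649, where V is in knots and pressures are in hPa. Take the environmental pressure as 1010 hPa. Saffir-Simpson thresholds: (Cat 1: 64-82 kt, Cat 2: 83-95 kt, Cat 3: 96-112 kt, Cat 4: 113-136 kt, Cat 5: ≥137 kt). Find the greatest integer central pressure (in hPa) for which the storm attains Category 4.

932 hPa

Category 4 begins at V = 113 kt.
Required ΔP = (113/6.69)^(1/0.649) = 16.891^1.541 ≈ 77.91 hPa.
P_c ≤ 1010 − 77.91 = 932.09, so the highest integer P_c is 932 hPa.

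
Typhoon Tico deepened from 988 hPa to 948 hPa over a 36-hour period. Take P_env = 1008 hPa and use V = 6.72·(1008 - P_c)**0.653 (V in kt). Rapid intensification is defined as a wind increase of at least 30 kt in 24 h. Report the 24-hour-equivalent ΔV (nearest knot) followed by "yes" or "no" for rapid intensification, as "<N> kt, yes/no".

33 kt, yes

V₁: ΔP = 20, V ≈ 6.72 × 20^0.653 ≈ 47.53 kt.
V₂: ΔP = 60, V ≈ 6.72 × 60^0.653 ≈ 97.39 kt.
ΔV over 36 h = 49.86 kt → 24 h equivalent = 49.86 × 24/36 ≈ 33.24 kt.
33 kt ≥ 30 kt ⇒ rapid intensification.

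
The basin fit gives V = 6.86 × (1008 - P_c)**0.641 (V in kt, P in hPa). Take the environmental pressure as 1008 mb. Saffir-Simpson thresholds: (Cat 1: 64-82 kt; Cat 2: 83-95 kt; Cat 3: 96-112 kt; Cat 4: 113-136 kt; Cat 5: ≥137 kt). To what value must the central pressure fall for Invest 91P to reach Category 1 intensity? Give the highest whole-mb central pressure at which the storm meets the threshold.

975 mb

Category 1 begins at V = 64 kt.
Required ΔP = (64/6.86)^(1/0.641) = 9.329^1.560 ≈ 32.59 mb.
P_c ≤ 1008 − 32.59 = 975.41, so the highest integer P_c is 975 mb.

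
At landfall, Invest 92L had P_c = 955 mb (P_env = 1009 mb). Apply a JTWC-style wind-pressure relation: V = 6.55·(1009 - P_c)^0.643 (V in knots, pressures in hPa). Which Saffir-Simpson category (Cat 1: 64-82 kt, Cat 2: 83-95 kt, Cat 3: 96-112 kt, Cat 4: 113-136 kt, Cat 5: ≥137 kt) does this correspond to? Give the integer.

2

ΔP = 1009 − 955 = 54 mb.
V ≈ 6.55 × 54^0.643 = 6.55 × 13.00 ≈ 85 kt.
85 kt falls in the Category 2 band.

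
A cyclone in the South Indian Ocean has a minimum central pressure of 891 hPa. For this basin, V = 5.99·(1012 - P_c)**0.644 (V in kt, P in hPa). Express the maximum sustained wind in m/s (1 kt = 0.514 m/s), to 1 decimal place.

67.6 m/s

ΔP = 1012 − 891 = 121 hPa.
V ≈ 5.99 × 121^0.644 = 5.99 × 21.944 ≈ 131.444 kt.
131.444 × 0.514 ≈ 67.56 m/s → 67.6 m/s.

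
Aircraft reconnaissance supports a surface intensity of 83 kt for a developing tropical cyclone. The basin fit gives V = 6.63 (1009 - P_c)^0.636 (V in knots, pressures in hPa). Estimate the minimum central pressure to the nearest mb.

956 mb

ΔP = (V / 6.63)^(1/0.636) = (83/6.63)^1.572.
83/6.63 = 12.519; 12.519^1.572 ≈ 53.18 mb.
P_c = 1009 − 53.18 = 955.82 ≈ 956 mb.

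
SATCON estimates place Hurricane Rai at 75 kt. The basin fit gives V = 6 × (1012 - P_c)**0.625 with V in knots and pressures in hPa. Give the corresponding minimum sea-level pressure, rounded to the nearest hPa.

955 hPa

ΔP = (V / 6)^(1/0.625) = (75/6)^1.600.
75/6 = 12.500; 12.500^1.600 ≈ 56.89 hPa.
P_c = 1012 − 56.89 = 955.11 ≈ 955 hPa.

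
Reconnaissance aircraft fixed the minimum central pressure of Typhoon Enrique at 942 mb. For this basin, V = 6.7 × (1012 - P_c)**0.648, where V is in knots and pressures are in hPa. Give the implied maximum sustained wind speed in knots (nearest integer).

105 kt

ΔP = 1012 − 942 = 70 mb.
70^0.648 ≈ 15.690.
V ≈ 6.7 × 15.690 ≈ 105.1 kt.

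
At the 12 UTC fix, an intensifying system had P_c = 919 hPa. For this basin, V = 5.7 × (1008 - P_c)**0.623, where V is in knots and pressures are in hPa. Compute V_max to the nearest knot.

ΔP = 1008 − 919 = 89 hPa.
89^0.623 ≈ 16.386.
V ≈ 5.7 × 16.386 ≈ 93.4 kt.

93 kt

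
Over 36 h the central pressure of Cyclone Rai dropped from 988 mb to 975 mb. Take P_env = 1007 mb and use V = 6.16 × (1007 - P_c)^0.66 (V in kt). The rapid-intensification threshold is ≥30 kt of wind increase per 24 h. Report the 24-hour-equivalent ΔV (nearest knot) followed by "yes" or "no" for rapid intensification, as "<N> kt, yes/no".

V₁: ΔP = 19, V ≈ 6.16 × 19^0.66 ≈ 43.01 kt.
V₂: ΔP = 32, V ≈ 6.16 × 32^0.66 ≈ 60.67 kt.
ΔV over 36 h = 17.66 kt → 24 h equivalent = 17.66 × 24/36 ≈ 11.77 kt.
12 kt < 30 kt ⇒ not rapid intensification.

12 kt, no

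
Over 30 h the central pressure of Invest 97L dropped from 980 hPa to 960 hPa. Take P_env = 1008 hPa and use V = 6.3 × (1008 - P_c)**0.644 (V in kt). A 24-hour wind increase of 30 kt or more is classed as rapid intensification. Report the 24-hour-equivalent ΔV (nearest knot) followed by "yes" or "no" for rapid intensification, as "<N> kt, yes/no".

18 kt, no

V₁: ΔP = 28, V ≈ 6.3 × 28^0.644 ≈ 53.87 kt.
V₂: ΔP = 48, V ≈ 6.3 × 48^0.644 ≈ 76.22 kt.
ΔV over 30 h = 22.35 kt → 24 h equivalent = 22.35 × 24/30 ≈ 17.88 kt.
18 kt < 30 kt ⇒ not rapid intensification.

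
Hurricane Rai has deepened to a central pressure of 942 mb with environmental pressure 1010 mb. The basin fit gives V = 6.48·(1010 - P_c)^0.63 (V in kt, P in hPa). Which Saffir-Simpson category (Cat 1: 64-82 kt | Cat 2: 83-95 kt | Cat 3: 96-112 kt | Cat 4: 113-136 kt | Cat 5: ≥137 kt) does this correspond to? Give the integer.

2

ΔP = 1010 − 942 = 68 mb.
V ≈ 6.48 × 68^0.63 = 6.48 × 14.27 ≈ 92 kt.
92 kt falls in the Category 2 band.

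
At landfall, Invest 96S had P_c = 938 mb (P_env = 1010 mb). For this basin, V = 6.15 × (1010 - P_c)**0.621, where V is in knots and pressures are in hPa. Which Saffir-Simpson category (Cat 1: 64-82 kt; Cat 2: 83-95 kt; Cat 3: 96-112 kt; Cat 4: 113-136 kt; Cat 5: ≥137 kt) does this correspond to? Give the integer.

2

ΔP = 1010 − 938 = 72 mb.
V ≈ 6.15 × 72^0.621 = 6.15 × 14.24 ≈ 88 kt.
88 kt falls in the Category 2 band.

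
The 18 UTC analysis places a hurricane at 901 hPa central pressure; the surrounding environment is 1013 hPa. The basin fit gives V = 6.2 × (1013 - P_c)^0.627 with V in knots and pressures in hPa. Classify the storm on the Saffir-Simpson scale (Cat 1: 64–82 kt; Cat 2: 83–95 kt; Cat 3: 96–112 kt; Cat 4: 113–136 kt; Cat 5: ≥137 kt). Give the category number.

ΔP = 1013 − 901 = 112 hPa.
V ≈ 6.2 × 112^0.627 = 6.2 × 19.27 ≈ 119 kt.
119 kt falls in the Category 4 band.

4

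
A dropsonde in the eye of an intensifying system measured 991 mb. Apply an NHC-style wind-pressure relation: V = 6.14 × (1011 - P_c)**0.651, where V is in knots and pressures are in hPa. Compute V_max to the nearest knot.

ΔP = 1011 − 991 = 20 mb.
20^0.651 ≈ 7.030.
V ≈ 6.14 × 7.030 ≈ 43.2 kt.

43 kt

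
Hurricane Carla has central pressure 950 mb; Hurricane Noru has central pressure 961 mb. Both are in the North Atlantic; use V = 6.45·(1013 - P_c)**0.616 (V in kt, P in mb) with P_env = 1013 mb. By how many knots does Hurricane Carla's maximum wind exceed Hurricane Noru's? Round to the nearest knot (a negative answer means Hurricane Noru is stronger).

9 kt

Hurricane Carla: ΔP = 63; V ≈ 6.45 × 63^0.616 ≈ 82.79 kt.
Hurricane Noru: ΔP = 52; V ≈ 6.45 × 52^0.616 ≈ 73.56 kt.
Difference ≈ 82.79 − 73.56 = 9.23 → 9 kt.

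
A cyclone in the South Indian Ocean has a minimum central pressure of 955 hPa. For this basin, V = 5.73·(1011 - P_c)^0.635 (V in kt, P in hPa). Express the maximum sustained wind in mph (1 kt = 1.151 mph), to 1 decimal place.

ΔP = 1011 − 955 = 56 hPa.
V ≈ 5.73 × 56^0.635 = 5.73 × 12.885 ≈ 73.834 kt.
73.834 × 1.151 ≈ 84.98 mph → 85.0 mph.

85.0 mph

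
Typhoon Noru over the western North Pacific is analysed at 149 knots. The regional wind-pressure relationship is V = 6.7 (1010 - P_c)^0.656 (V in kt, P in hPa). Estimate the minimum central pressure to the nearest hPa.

ΔP = (V / 6.7)^(1/0.656) = (149/6.7)^1.524.
149/6.7 = 22.239; 22.239^1.524 ≈ 113.12 hPa.
P_c = 1010 − 113.12 = 896.88 ≈ 897 hPa.

897 hPa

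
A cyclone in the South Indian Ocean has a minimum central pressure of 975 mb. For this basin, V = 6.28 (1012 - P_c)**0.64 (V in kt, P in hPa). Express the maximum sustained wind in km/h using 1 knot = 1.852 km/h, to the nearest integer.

117 km/h

ΔP = 1012 − 975 = 37 mb.
V ≈ 6.28 × 37^0.64 = 6.28 × 10.084 ≈ 63.330 kt.
63.330 × 1.852 ≈ 117.29 km/h → 117 km/h.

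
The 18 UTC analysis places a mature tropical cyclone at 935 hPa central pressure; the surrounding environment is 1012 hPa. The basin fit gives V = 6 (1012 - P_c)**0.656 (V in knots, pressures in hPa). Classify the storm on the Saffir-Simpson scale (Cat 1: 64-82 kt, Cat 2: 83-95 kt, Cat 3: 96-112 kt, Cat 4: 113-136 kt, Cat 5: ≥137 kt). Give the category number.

3

ΔP = 1012 − 935 = 77 hPa.
V ≈ 6 × 77^0.656 = 6 × 17.28 ≈ 104 kt.
104 kt falls in the Category 3 band.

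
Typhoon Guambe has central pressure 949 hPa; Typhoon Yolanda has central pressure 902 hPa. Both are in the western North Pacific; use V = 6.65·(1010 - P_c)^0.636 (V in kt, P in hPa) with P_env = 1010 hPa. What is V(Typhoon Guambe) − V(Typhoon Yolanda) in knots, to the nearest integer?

Typhoon Guambe: ΔP = 61; V ≈ 6.65 × 61^0.636 ≈ 90.84 kt.
Typhoon Yolanda: ΔP = 108; V ≈ 6.65 × 108^0.636 ≈ 130.64 kt.
Difference ≈ 90.84 − 130.64 = -39.80 → -40 kt.

-40 kt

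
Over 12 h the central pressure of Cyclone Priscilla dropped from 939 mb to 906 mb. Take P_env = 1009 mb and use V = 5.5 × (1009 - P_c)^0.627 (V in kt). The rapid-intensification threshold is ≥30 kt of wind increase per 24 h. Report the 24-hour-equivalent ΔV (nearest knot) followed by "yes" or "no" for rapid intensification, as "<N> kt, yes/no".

V₁: ΔP = 70, V ≈ 5.5 × 70^0.627 ≈ 78.93 kt.
V₂: ΔP = 103, V ≈ 5.5 × 103^0.627 ≈ 100.56 kt.
ΔV over 12 h = 21.63 kt → 24 h equivalent = 21.63 × 24/12 ≈ 43.26 kt.
43 kt ≥ 30 kt ⇒ rapid intensification.

43 kt, yes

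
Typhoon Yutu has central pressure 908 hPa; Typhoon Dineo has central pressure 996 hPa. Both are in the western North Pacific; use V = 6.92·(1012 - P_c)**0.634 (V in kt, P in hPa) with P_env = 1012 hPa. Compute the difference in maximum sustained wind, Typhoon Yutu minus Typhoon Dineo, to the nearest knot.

Typhoon Yutu: ΔP = 104; V ≈ 6.92 × 104^0.634 ≈ 131.49 kt.
Typhoon Dineo: ΔP = 16; V ≈ 6.92 × 16^0.634 ≈ 40.13 kt.
Difference ≈ 131.49 − 40.13 = 91.36 → 91 kt.

91 kt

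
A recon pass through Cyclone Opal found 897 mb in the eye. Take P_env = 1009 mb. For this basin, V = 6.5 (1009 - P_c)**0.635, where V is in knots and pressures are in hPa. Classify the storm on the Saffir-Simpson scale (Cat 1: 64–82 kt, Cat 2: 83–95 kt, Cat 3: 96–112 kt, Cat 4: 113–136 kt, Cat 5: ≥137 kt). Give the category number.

4

ΔP = 1009 − 897 = 112 mb.
V ≈ 6.5 × 112^0.635 = 6.5 × 20.01 ≈ 130 kt.
130 kt falls in the Category 4 band.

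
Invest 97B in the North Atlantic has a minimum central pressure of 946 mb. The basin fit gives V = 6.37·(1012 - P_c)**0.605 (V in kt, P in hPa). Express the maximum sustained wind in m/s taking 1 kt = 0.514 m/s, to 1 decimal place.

41.3 m/s

ΔP = 1012 − 946 = 66 mb.
V ≈ 6.37 × 66^0.605 = 6.37 × 12.613 ≈ 80.346 kt.
80.346 × 0.514 ≈ 41.30 m/s → 41.3 m/s.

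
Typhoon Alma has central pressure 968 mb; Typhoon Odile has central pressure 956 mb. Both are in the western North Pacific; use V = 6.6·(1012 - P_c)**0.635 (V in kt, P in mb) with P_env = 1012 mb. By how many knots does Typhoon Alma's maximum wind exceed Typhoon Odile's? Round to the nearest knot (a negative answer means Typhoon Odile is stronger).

-12 kt

Typhoon Alma: ΔP = 44; V ≈ 6.6 × 44^0.635 ≈ 72.97 kt.
Typhoon Odile: ΔP = 56; V ≈ 6.6 × 56^0.635 ≈ 85.04 kt.
Difference ≈ 72.97 − 85.04 = -12.07 → -12 kt.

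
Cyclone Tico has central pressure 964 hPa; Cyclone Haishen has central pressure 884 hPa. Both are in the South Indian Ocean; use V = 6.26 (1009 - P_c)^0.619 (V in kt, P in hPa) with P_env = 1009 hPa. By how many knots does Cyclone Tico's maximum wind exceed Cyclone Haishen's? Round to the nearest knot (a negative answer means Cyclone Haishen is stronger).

-58 kt

Cyclone Tico: ΔP = 45; V ≈ 6.26 × 45^0.619 ≈ 66.06 kt.
Cyclone Haishen: ΔP = 125; V ≈ 6.26 × 125^0.619 ≈ 124.33 kt.
Difference ≈ 66.06 − 124.33 = -58.27 → -58 kt.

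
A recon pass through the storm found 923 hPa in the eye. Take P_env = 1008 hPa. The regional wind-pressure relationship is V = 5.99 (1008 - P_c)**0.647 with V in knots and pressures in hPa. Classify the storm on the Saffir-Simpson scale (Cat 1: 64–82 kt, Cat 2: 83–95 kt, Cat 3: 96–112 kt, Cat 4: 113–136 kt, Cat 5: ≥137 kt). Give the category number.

ΔP = 1008 − 923 = 85 hPa.
V ≈ 5.99 × 85^0.647 = 5.99 × 17.71 ≈ 106 kt.
106 kt falls in the Category 3 band.

3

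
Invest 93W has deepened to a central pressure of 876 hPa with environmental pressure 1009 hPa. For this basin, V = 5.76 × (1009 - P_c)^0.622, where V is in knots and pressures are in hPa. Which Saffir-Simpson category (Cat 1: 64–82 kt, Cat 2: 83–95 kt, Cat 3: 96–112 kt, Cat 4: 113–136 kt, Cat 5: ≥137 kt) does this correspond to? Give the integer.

ΔP = 1009 − 876 = 133 hPa.
V ≈ 5.76 × 133^0.622 = 5.76 × 20.94 ≈ 121 kt.
121 kt falls in the Category 4 band.

4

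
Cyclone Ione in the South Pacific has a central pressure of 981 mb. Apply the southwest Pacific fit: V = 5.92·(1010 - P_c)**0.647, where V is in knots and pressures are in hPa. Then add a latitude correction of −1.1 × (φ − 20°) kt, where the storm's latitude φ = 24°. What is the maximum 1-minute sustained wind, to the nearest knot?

48 kt

ΔP = 1010 − 981 = 29 mb.
29^0.647 ≈ 8.834.
V ≈ 5.92 × 8.834 ≈ 52.3 kt.
Latitude correction: −1.1 × (24 − 20) = -4.4 kt.
Corrected V ≈ 47.9 kt → 48 kt.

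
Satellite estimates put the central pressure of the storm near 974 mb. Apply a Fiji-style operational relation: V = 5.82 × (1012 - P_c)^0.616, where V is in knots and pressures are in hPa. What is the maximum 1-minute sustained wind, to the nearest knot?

55 kt

ΔP = 1012 − 974 = 38 mb.
38^0.616 ≈ 9.400.
V ≈ 5.82 × 9.400 ≈ 54.7 kt.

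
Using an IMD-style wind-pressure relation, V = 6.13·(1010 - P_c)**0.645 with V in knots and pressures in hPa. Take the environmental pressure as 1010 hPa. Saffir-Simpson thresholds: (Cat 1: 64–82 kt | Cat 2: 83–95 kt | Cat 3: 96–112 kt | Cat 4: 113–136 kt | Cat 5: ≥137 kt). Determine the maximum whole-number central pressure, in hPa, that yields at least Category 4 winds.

Category 4 begins at V = 113 kt.
Required ΔP = (113/6.13)^(1/0.645) = 18.434^1.550 ≈ 91.66 hPa.
P_c ≤ 1010 − 91.66 = 918.34, so the highest integer P_c is 918 hPa.

918 hPa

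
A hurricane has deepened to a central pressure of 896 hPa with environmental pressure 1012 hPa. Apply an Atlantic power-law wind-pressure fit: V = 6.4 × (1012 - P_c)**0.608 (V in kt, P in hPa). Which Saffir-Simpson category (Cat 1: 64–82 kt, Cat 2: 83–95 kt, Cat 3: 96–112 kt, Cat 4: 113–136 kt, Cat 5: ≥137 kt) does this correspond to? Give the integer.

4

ΔP = 1012 − 896 = 116 hPa.
V ≈ 6.4 × 116^0.608 = 6.4 × 18.00 ≈ 115 kt.
115 kt falls in the Category 4 band.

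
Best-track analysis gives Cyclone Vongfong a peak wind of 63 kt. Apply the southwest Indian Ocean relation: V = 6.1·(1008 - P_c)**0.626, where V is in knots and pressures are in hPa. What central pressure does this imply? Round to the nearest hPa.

ΔP = (V / 6.1)^(1/0.626) = (63/6.1)^1.597.
63/6.1 = 10.328; 10.328^1.597 ≈ 41.67 hPa.
P_c = 1008 − 41.67 = 966.33 ≈ 966 hPa.

966 hPa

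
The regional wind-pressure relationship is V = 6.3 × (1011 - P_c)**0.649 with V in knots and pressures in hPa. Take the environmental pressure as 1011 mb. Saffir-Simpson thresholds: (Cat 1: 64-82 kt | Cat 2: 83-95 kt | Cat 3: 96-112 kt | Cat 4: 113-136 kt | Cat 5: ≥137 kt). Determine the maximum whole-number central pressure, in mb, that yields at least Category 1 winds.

Category 1 begins at V = 64 kt.
Required ΔP = (64/6.3)^(1/0.649) = 10.159^1.541 ≈ 35.59 mb.
P_c ≤ 1011 − 35.59 = 975.41, so the highest integer P_c is 975 mb.

975 mb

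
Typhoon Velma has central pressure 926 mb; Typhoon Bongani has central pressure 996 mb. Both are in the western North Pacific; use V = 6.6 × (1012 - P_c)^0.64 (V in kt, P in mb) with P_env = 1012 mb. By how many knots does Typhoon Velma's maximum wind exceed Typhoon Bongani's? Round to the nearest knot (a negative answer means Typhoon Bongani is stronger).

Typhoon Velma: ΔP = 86; V ≈ 6.6 × 86^0.64 ≈ 114.19 kt.
Typhoon Bongani: ΔP = 16; V ≈ 6.6 × 16^0.64 ≈ 38.92 kt.
Difference ≈ 114.19 − 38.92 = 75.27 → 75 kt.

75 kt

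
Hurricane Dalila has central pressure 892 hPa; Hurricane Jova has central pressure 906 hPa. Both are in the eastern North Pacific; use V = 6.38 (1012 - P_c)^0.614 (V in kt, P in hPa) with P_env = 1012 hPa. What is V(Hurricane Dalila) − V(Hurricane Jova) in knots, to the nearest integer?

Hurricane Dalila: ΔP = 120; V ≈ 6.38 × 120^0.614 ≈ 120.63 kt.
Hurricane Jova: ΔP = 106; V ≈ 6.38 × 106^0.614 ≈ 111.78 kt.
Difference ≈ 120.63 − 111.78 = 8.85 → 9 kt.

9 kt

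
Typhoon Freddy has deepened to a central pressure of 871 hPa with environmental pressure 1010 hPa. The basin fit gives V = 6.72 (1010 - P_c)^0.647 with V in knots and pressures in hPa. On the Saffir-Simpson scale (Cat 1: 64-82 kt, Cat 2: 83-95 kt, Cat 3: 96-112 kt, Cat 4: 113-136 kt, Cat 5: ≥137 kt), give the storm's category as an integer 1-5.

5

ΔP = 1010 − 871 = 139 hPa.
V ≈ 6.72 × 139^0.647 = 6.72 × 24.35 ≈ 164 kt.
164 kt falls in the Category 5 band.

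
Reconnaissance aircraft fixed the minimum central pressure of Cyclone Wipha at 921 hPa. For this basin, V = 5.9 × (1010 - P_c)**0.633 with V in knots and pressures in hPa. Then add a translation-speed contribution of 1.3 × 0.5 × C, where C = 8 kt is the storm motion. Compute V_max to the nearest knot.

106 kt

ΔP = 1010 − 921 = 89 hPa.
89^0.633 ≈ 17.138.
V ≈ 5.9 × 17.138 ≈ 101.1 kt.
Translation term: 1.3 × 0.5 × 8 = 5.2 kt.
Corrected V ≈ 106.3 kt → 106 kt.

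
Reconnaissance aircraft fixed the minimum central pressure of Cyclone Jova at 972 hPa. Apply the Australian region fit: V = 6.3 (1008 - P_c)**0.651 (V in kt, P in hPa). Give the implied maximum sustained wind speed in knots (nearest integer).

ΔP = 1008 − 972 = 36 hPa.
36^0.651 ≈ 10.307.
V ≈ 6.3 × 10.307 ≈ 64.9 kt.

65 kt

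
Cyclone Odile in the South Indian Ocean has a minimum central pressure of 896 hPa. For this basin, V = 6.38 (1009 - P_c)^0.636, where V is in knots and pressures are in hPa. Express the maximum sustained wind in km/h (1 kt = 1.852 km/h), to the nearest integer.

239 km/h

ΔP = 1009 − 896 = 113 hPa.
V ≈ 6.38 × 113^0.636 = 6.38 × 20.219 ≈ 128.997 kt.
128.997 × 1.852 ≈ 238.90 km/h → 239 km/h.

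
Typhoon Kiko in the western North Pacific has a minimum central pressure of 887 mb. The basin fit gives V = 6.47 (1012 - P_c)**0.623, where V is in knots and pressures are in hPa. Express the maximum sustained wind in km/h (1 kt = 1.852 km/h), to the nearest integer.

243 km/h

ΔP = 1012 − 887 = 125 mb.
V ≈ 6.47 × 125^0.623 = 6.47 × 20.248 ≈ 131.002 kt.
131.002 × 1.852 ≈ 242.62 km/h → 243 km/h.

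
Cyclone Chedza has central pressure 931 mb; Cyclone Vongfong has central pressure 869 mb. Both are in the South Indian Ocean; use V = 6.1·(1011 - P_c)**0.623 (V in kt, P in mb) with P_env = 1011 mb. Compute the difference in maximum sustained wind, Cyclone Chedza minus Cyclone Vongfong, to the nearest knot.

Cyclone Chedza: ΔP = 80; V ≈ 6.1 × 80^0.623 ≈ 93.53 kt.
Cyclone Vongfong: ΔP = 142; V ≈ 6.1 × 142^0.623 ≈ 133.72 kt.
Difference ≈ 93.53 − 133.72 = -40.19 → -40 kt.

-40 kt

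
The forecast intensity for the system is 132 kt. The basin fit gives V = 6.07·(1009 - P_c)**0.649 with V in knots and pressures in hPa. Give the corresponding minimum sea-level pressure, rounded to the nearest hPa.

894 hPa

ΔP = (V / 6.07)^(1/0.649) = (132/6.07)^1.541.
132/6.07 = 21.746; 21.746^1.541 ≈ 115.00 hPa.
P_c = 1009 − 115.00 = 894.00 ≈ 894 hPa.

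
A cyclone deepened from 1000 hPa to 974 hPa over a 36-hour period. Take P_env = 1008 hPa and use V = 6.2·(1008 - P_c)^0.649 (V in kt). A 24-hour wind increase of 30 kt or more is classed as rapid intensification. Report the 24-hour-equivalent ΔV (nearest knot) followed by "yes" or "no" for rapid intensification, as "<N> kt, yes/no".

V₁: ΔP = 8, V ≈ 6.2 × 8^0.649 ≈ 23.91 kt.
V₂: ΔP = 34, V ≈ 6.2 × 34^0.649 ≈ 61.14 kt.
ΔV over 36 h = 37.23 kt → 24 h equivalent = 37.23 × 24/36 ≈ 24.82 kt.
25 kt < 30 kt ⇒ not rapid intensification.

25 kt, no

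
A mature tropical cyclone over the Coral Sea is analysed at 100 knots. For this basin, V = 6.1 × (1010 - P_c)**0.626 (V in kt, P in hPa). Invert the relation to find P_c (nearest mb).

923 mb

ΔP = (V / 6.1)^(1/0.626) = (100/6.1)^1.597.
100/6.1 = 16.393; 16.393^1.597 ≈ 87.17 mb.
P_c = 1010 − 87.17 = 922.83 ≈ 923 mb.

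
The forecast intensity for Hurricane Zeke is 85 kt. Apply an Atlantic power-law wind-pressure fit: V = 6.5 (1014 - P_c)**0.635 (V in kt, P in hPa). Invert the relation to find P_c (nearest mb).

ΔP = (V / 6.5)^(1/0.635) = (85/6.5)^1.575.
85/6.5 = 13.077; 13.077^1.575 ≈ 57.32 mb.
P_c = 1014 − 57.32 = 956.68 ≈ 957 mb.

957 mb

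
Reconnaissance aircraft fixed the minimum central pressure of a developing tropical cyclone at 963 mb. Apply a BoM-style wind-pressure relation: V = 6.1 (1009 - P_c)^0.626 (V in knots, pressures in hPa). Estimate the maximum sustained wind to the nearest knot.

67 kt

ΔP = 1009 − 963 = 46 mb.
46^0.626 ≈ 10.987.
V ≈ 6.1 × 10.987 ≈ 67.0 kt.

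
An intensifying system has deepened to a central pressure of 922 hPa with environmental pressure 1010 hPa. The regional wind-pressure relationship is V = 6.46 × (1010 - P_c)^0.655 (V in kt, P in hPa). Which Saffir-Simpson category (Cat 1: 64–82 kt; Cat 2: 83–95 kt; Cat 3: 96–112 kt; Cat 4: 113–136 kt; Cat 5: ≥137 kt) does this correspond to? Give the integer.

ΔP = 1010 − 922 = 88 hPa.
V ≈ 6.46 × 88^0.655 = 6.46 × 18.78 ≈ 121 kt.
121 kt falls in the Category 4 band.

4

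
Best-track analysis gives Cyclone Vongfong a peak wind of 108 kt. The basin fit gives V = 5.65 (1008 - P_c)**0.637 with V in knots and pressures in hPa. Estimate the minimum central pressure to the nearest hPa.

ΔP = (V / 5.65)^(1/0.637) = (108/5.65)^1.570.
108/5.65 = 19.115; 19.115^1.570 ≈ 102.70 hPa.
P_c = 1008 − 102.70 = 905.30 ≈ 905 hPa.

905 hPa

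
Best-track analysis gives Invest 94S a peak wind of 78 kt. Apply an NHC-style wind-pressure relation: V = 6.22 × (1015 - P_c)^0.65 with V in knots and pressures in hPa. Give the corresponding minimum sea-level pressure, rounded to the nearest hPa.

ΔP = (V / 6.22)^(1/0.65) = (78/6.22)^1.538.
78/6.22 = 12.540; 12.540^1.538 ≈ 48.94 hPa.
P_c = 1015 − 48.94 = 966.06 ≈ 966 hPa.

966 hPa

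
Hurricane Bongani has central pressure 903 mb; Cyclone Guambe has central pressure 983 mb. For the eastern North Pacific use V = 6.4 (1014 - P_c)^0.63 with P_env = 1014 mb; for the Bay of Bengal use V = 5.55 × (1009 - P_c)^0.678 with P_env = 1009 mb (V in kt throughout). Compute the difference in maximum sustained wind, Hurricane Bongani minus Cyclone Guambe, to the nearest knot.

74 kt

Hurricane Bongani: ΔP = 111; V ≈ 6.4 × 111^0.63 ≈ 124.38 kt.
Cyclone Guambe: ΔP = 26; V ≈ 5.55 × 26^0.678 ≈ 50.54 kt.
Difference ≈ 124.38 − 50.54 = 73.84 → 74 kt.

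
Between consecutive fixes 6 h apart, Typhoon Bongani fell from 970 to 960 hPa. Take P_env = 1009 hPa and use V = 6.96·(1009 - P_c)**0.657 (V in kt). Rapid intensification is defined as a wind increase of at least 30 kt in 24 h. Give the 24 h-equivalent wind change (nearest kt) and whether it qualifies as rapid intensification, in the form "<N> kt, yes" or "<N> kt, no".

50 kt, yes

V₁: ΔP = 39, V ≈ 6.96 × 39^0.657 ≈ 77.26 kt.
V₂: ΔP = 49, V ≈ 6.96 × 49^0.657 ≈ 89.76 kt.
ΔV over 6 h = 12.50 kt → 24 h equivalent = 12.50 × 24/6 ≈ 50.00 kt.
50 kt ≥ 30 kt ⇒ rapid intensification.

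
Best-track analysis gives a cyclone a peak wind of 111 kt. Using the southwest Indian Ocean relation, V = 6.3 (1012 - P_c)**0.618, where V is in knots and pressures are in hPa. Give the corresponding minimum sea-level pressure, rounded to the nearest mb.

908 mb

ΔP = (V / 6.3)^(1/0.618) = (111/6.3)^1.618.
111/6.3 = 17.619; 17.619^1.618 ≈ 103.79 mb.
P_c = 1012 − 103.79 = 908.21 ≈ 908 mb.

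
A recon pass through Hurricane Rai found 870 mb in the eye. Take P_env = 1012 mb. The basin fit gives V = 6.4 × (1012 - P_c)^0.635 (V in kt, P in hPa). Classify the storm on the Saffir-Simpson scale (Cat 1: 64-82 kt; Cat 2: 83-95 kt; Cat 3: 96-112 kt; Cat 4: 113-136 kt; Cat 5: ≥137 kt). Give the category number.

5

ΔP = 1012 − 870 = 142 mb.
V ≈ 6.4 × 142^0.635 = 6.4 × 23.27 ≈ 149 kt.
149 kt falls in the Category 5 band.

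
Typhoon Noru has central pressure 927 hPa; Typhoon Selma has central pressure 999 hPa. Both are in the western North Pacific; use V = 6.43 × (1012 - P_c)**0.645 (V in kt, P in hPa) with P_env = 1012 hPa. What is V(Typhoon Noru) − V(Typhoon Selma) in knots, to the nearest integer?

79 kt

Typhoon Noru: ΔP = 85; V ≈ 6.43 × 85^0.645 ≈ 112.90 kt.
Typhoon Selma: ΔP = 13; V ≈ 6.43 × 13^0.645 ≈ 33.63 kt.
Difference ≈ 112.90 − 33.63 = 79.27 → 79 kt.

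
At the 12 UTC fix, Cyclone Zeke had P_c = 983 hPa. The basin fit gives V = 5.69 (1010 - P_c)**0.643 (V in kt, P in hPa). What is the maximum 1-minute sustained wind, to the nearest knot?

ΔP = 1010 − 983 = 27 hPa.
27^0.643 ≈ 8.325.
V ≈ 5.69 × 8.325 ≈ 47.4 kt.

47 kt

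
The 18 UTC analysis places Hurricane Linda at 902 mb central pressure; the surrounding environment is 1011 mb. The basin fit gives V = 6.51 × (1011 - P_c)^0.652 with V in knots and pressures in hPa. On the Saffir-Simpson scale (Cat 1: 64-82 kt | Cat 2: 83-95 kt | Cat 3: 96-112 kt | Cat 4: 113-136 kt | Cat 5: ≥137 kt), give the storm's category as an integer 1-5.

ΔP = 1011 − 902 = 109 mb.
V ≈ 6.51 × 109^0.652 = 6.51 × 21.30 ≈ 139 kt.
139 kt falls in the Category 5 band.

5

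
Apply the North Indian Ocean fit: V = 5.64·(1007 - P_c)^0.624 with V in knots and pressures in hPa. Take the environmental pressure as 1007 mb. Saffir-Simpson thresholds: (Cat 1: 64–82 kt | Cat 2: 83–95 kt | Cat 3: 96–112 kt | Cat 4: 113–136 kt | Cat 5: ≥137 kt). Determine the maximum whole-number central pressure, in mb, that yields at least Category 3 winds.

Category 3 begins at V = 96 kt.
Required ΔP = (96/5.64)^(1/0.624) = 17.021^1.603 ≈ 93.92 mb.
P_c ≤ 1007 − 93.92 = 913.08, so the highest integer P_c is 913 mb.

913 mb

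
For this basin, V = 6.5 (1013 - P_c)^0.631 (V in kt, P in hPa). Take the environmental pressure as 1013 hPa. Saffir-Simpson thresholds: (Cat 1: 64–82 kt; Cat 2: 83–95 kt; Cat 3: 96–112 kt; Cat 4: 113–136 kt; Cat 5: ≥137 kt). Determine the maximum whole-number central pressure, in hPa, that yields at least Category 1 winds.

Category 1 begins at V = 64 kt.
Required ΔP = (64/6.5)^(1/0.631) = 9.846^1.585 ≈ 37.51 hPa.
P_c ≤ 1013 − 37.51 = 975.49, so the highest integer P_c is 975 hPa.

975 hPa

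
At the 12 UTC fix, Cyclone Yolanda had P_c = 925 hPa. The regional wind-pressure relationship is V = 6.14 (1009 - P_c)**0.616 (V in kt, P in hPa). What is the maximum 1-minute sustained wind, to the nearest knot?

ΔP = 1009 − 925 = 84 hPa.
84^0.616 ≈ 15.323.
V ≈ 6.14 × 15.323 ≈ 94.1 kt.

94 kt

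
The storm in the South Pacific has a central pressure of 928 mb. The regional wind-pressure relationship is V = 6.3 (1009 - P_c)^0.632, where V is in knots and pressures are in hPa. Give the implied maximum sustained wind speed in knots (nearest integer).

ΔP = 1009 − 928 = 81 mb.
81^0.632 ≈ 16.075.
V ≈ 6.3 × 16.075 ≈ 101.3 kt.

101 kt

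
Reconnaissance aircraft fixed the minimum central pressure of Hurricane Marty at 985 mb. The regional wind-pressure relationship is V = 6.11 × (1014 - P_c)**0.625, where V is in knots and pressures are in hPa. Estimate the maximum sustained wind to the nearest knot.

50 kt

ΔP = 1014 − 985 = 29 mb.
29^0.625 ≈ 8.203.
V ≈ 6.11 × 8.203 ≈ 50.1 kt.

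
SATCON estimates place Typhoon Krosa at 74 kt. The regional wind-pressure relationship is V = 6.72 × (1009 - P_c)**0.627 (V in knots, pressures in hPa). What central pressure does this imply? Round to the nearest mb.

ΔP = (V / 6.72)^(1/0.627) = (74/6.72)^1.595.
74/6.72 = 11.012; 11.012^1.595 ≈ 45.88 mb.
P_c = 1009 − 45.88 = 963.12 ≈ 963 mb.

963 mb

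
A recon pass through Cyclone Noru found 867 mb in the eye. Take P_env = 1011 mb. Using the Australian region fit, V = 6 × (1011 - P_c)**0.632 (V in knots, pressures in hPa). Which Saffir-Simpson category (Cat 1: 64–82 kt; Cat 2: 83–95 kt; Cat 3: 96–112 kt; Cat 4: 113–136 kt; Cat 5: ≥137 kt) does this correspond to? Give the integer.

ΔP = 1011 − 867 = 144 mb.
V ≈ 6 × 144^0.632 = 6 × 23.13 ≈ 139 kt.
139 kt falls in the Category 5 band.

5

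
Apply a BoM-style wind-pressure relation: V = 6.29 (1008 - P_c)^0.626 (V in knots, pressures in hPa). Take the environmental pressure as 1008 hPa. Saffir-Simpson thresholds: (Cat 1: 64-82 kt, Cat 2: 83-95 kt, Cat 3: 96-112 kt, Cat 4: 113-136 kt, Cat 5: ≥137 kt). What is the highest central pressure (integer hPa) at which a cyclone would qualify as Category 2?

Category 2 begins at V = 83 kt.
Required ΔP = (83/6.29)^(1/0.626) = 13.196^1.597 ≈ 61.63 hPa.
P_c ≤ 1008 − 61.63 = 946.37, so the highest integer P_c is 946 hPa.

946 hPa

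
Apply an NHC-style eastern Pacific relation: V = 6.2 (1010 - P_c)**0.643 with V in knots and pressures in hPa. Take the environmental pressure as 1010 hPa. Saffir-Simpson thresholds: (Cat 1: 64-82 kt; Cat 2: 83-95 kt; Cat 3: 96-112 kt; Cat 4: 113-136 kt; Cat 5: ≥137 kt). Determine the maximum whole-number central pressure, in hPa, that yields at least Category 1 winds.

972 hPa

Category 1 begins at V = 64 kt.
Required ΔP = (64/6.2)^(1/0.643) = 10.323^1.555 ≈ 37.73 hPa.
P_c ≤ 1010 − 37.73 = 972.27, so the highest integer P_c is 972 hPa.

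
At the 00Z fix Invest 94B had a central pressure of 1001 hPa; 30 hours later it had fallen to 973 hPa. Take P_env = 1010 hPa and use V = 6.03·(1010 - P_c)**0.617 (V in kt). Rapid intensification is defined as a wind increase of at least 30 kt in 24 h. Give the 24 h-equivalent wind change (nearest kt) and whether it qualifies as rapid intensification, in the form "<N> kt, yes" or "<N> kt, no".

V₁: ΔP = 9, V ≈ 6.03 × 9^0.617 ≈ 23.39 kt.
V₂: ΔP = 37, V ≈ 6.03 × 37^0.617 ≈ 55.96 kt.
ΔV over 30 h = 32.57 kt → 24 h equivalent = 32.57 × 24/30 ≈ 26.06 kt.
26 kt < 30 kt ⇒ not rapid intensification.

26 kt, no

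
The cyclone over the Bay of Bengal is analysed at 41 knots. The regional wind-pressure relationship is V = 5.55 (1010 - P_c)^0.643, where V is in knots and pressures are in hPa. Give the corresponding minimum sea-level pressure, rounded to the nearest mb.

ΔP = (V / 5.55)^(1/0.643) = (41/5.55)^1.555.
41/5.55 = 7.387; 7.387^1.555 ≈ 22.42 mb.
P_c = 1010 − 22.42 = 987.58 ≈ 988 mb.

988 mb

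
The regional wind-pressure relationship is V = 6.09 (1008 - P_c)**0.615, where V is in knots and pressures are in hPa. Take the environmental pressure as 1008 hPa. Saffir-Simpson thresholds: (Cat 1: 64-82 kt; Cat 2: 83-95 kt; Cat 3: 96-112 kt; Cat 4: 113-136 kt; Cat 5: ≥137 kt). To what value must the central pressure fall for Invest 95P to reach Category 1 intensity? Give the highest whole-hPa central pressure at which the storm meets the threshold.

Category 1 begins at V = 64 kt.
Required ΔP = (64/6.09)^(1/0.615) = 10.509^1.626 ≈ 45.82 hPa.
P_c ≤ 1008 − 45.82 = 962.18, so the highest integer P_c is 962 hPa.

962 hPa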